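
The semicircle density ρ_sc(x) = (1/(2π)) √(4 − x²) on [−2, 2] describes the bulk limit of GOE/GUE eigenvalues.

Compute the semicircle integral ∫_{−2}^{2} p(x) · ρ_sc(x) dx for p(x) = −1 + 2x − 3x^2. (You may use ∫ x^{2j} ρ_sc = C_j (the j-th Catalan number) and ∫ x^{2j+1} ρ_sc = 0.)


Write p(x) = Σ a_i x^i, split into monomials and integrate each against ρ_sc separately.
Using ∫ x^{2j} ρ_sc = C_j = (1/(j+1)) C(2j, j) (Catalan numbers) and ∫ x^{2j+1} ρ_sc = 0 (odd monomials vanish by symmetry):
  i = 0 (even): a_0 · C_{0} = -1 · 1 = -1
  i = 1 (odd): ∫ x^1 ρ_sc = 0 (vanishes)
  i = 2 (even): a_2 · C_{1} = -3 · 1 = -3

Summing the contributions: ∫_{−2}^{2} p(x) ρ_sc(x) dx = (-1) + (-3) = -4.


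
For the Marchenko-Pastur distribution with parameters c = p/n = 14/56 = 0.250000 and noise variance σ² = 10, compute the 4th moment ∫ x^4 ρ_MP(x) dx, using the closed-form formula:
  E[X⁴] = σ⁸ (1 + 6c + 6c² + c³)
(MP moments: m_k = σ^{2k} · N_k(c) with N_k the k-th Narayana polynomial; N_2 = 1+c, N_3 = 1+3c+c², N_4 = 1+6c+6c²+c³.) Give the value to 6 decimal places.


E[X⁴] = σ⁸ (1 + 6c + 6c² + c³) (fourth MP moment). With σ² = 10 (so σ⁸ = 10000) and c = 14/56 = 0.250000: E[X⁴] = 10000 · (1 + 6·0.250000 + 6·(0.250000)² + (0.250000)³) = 10000 · 2.890625.

So E[X^4] = 28906.250000.


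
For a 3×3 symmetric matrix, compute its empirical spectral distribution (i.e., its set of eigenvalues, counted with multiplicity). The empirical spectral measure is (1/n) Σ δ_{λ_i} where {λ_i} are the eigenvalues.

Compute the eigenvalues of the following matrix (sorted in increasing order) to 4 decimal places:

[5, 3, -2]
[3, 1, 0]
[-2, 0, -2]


Since M is real symmetric, all three eigenvalues are real; they are the roots of det(λI − M) = λ³ − (tr M) λ² + s λ − det M, where s is the sum of the principal 2×2 minors.
tr M = 5 + 1 + (-2) = 4.
s = (5·1 − 3²) + (5·(-2) − (-2)²) + (1·(-2) − 0²) = -4 + (-14) + (-2) = -20.
det M (expand along row 1) = 5·(-2) − 3·(-6) + (-2)·2 = 4.
Characteristic polynomial: λ³ − 4λ² − 20λ − 4 = 0.
Substitute λ = y + (tr M)/3 = y + 1.333333 to remove the quadratic term: y³ + p·y + q = 0 with p = s − (tr M)²/3 = -25.333333 and q = −2(tr M)³/27 + (tr M)·s/3 − det M = -35.407407.
Three real roots ⇒ use the trigonometric (Viète) form: r = 2√(−p/3) = 5.811865, φ = arccos(3q/(p·r)) = arccos(0.721452) = 0.764899 rad.
y_k = r·cos(φ/3 − 2πk/3) for k = 0, 1, 2 gives y = 5.623978, -1.542545, -4.081433.
λ_k = y_k + 1.333333 gives λ = 6.9573, -0.2092, -2.7481 (check: the sum is 4.0000 = tr M).

Eigenvalues sorted in increasing order: [-2.7481, -0.2092, 6.9573].


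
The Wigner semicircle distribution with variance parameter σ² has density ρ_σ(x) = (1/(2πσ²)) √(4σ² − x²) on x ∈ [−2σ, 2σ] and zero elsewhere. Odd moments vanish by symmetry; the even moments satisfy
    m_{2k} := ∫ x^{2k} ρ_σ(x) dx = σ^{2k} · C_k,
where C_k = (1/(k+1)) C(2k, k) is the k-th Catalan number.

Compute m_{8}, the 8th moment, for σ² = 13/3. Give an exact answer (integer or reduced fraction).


By the scaled semicircle moment identity, m_{2k} = σ^{2k} · C_k with k = 4.
C_4 = (1/(k+1)) · C(2k, k) = (1/5) · C(8, 4) = (1/5) · 70 = 14.
σ^{2k} = (σ²)^k = (13/3)^4 = 28561/81.

Therefore m_{8} = σ^{8} · C_4 = (28561/81) · 14 = 399854/81.


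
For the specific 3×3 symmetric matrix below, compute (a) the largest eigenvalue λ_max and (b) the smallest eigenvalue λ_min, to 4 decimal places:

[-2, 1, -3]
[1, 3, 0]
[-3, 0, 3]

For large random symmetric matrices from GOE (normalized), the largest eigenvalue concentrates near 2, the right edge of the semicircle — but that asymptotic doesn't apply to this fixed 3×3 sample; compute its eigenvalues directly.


Since M is real symmetric, all three eigenvalues are real; they are the roots of det(λI − M) = λ³ − (tr M) λ² + s λ − det M, where s is the sum of the principal 2×2 minors.
tr M = -2 + 3 + 3 = 4.
s = ((-2)·3 − 1²) + ((-2)·3 − (-3)²) + (3·3 − 0²) = -7 + (-15) + 9 = -13.
det M (expand along row 1) = (-2)·9 − 1·3 + (-3)·9 = -48.
Characteristic polynomial: λ³ − 4λ² − 13λ + 48 = 0.
Substitute λ = y + (tr M)/3 = y + 1.333333 to remove the quadratic term: y³ + p·y + q = 0 with p = s − (tr M)²/3 = -18.333333 and q = −2(tr M)³/27 + (tr M)·s/3 − det M = 25.925926.
Three real roots ⇒ use the trigonometric (Viète) form: r = 2√(−p/3) = 4.944132, φ = arccos(3q/(p·r)) = arccos(-0.858073) = 2.602301 rad.
y_k = r·cos(φ/3 − 2πk/3) for k = 0, 1, 2 gives y = 3.197796, 1.666667, -4.864462.
λ_k = y_k + 1.333333 gives λ = 4.5311, 3.0000, -3.5311 (check: the sum is 4.0000 = tr M).

Hence λ_max = 4.5311 and λ_min = -3.5311.


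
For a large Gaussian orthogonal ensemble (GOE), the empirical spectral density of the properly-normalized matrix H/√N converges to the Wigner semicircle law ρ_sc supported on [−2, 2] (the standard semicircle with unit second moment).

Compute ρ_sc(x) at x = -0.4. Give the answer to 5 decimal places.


ρ_sc(x) = (1/(2π)) √(4 − x²). With x = -0.4:
  4 − x² = 4 − (-0.4)² = 4 − 0.160000 = 3.840000.
  √(4 − x²) = 1.959592.
  1/(2π) = 0.159155.
  ρ_sc(-0.4) = 0.159155 · 1.959592 = 0.311879.

Rounded to 5 decimal places: ρ_sc(-0.4) ≈ 0.31188.


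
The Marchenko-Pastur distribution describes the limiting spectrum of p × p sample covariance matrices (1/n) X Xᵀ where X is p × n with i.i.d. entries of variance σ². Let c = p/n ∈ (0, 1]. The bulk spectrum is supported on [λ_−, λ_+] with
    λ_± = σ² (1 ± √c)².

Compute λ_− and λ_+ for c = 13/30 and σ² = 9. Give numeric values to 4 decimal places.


c = 13/30 = 0.433333; √c = 0.658281.
λ_− = σ² (1 − √c)² = 9 · (1 − 0.658281)² = 9 · (0.341719)² = 1.050949.
λ_+ = σ² (1 + √c)² = 9 · (1 + 0.658281)² = 9 · (1.658281)² = 24.749051.

Rounded to 4 decimal places: λ_− ≈ 1.0509, λ_+ ≈ 24.7491.


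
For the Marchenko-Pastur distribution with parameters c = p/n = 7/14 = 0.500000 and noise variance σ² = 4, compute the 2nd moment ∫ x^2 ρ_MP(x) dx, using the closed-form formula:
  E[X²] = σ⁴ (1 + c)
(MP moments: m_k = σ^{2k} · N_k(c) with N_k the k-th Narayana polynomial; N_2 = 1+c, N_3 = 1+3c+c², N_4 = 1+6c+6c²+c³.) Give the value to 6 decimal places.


E[X²] = σ⁴ (1 + c) (second MP moment). With σ² = 4 (so σ⁴ = 16) and c = 7/14 = 0.500000: E[X²] = 16 · (1 + 0.500000) = 16 · 1.500000.

So E[X^2] = 24.000000.


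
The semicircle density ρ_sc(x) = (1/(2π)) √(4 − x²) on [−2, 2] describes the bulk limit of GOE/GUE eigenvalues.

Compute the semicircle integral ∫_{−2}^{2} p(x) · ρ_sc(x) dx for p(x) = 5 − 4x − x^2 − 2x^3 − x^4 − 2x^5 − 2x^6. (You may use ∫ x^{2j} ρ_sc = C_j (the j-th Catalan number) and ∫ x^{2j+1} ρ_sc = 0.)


Write p(x) = Σ a_i x^i, split into monomials and integrate each against ρ_sc separately.
Using ∫ x^{2j} ρ_sc = C_j = (1/(j+1)) C(2j, j) (Catalan numbers) and ∫ x^{2j+1} ρ_sc = 0 (odd monomials vanish by symmetry):
  i = 0 (even): a_0 · C_{0} = 5 · 1 = 5
  i = 1 (odd): ∫ x^1 ρ_sc = 0 (vanishes)
  i = 2 (even): a_2 · C_{1} = -1 · 1 = -1
  i = 3 (odd): ∫ x^3 ρ_sc = 0 (vanishes)
  i = 4 (even): a_4 · C_{2} = -1 · 2 = -2
  i = 5 (odd): ∫ x^5 ρ_sc = 0 (vanishes)
  i = 6 (even): a_6 · C_{3} = -2 · 5 = -10

Summing the contributions: ∫_{−2}^{2} p(x) ρ_sc(x) dx = 5 + (-1) + (-2) + (-10) = -8.


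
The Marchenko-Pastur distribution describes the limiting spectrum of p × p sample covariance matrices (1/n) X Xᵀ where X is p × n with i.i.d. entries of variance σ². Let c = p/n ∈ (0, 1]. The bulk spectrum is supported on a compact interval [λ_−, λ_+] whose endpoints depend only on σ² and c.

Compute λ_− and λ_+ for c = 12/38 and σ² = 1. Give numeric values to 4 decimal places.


c = 12/38 = 0.315789; √c = 0.561951.
λ_− = σ² (1 − √c)² = 1 · (1 − 0.561951)² = 1 · (0.438049)² = 0.191886.
λ_+ = σ² (1 + √c)² = 1 · (1 + 0.561951)² = 1 · (1.561951)² = 2.439692.

Rounded to 4 decimal places: λ_− ≈ 0.1919, λ_+ ≈ 2.4397.


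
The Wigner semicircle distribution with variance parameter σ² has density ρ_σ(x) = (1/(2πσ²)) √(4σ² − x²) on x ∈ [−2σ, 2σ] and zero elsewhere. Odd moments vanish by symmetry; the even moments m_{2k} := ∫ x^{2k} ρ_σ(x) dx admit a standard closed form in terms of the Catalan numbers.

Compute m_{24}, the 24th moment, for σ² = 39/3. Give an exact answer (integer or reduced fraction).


By the scaled semicircle moment identity, m_{2k} = σ^{2k} · C_k with k = 12.
C_12 = (1/(k+1)) · C(2k, k) = (1/13) · C(24, 12) = (1/13) · 2704156 = 208012.
σ^{2k} = (σ²)^k = (39/3)^12 = 23298085122481.

Therefore m_{24} = σ^{24} · C_12 = 23298085122481 · 208012 = 4846281282497517772.


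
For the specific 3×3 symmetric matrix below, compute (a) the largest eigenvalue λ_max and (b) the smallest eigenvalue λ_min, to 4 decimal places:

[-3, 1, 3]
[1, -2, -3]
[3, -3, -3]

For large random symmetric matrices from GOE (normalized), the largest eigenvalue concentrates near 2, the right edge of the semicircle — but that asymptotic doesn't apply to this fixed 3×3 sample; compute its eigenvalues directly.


Since M is real symmetric, all three eigenvalues are real; they are the roots of det(λI − M) = λ³ − (tr M) λ² + s λ − det M, where s is the sum of the principal 2×2 minors.
tr M = -3 + (-2) + (-3) = -8.
s = ((-3)·(-2) − 1²) + ((-3)·(-3) − 3²) + ((-2)·(-3) − (-3)²) = 5 + 0 + (-3) = 2.
det M (expand along row 1) = (-3)·(-3) − 1·6 + 3·3 = 12.
Characteristic polynomial: λ³ + 8λ² + 2λ − 12 = 0.
Substitute λ = y + (tr M)/3 = y − 2.666667 to remove the quadratic term: y³ + p·y + q = 0 with p = s − (tr M)²/3 = -19.333333 and q = −2(tr M)³/27 + (tr M)·s/3 − det M = 20.592593.
Three real roots ⇒ use the trigonometric (Viète) form: r = 2√(−p/3) = 5.077182, φ = arccos(3q/(p·r)) = arccos(-0.629365) = 2.251533 rad.
y_k = r·cos(φ/3 − 2πk/3) for k = 0, 1, 2 gives y = 3.713149, 1.142213, -4.855362.
λ_k = y_k − 2.666667 gives λ = 1.0465, -1.5245, -7.5220 (check: the sum is -8.0000 = tr M).

Hence λ_max = 1.0465 and λ_min = -7.5220.


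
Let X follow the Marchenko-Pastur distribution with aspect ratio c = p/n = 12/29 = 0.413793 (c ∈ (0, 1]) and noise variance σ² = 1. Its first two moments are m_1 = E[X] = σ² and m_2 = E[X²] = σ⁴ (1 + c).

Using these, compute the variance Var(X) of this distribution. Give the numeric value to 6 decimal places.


m_1 = E[X] = σ² = 1, so m_1² = 1.
m_2 = E[X²] = σ⁴ (1 + c) = 1 · (1 + 0.413793) = 1 · 1.413793 = 1.413793.
(Note m_2 − m_1² simplifies to c · σ⁴ = 0.413793 · 1.)

Var(X) = m_2 − m_1² = 1.413793 − 1 = 0.413793.


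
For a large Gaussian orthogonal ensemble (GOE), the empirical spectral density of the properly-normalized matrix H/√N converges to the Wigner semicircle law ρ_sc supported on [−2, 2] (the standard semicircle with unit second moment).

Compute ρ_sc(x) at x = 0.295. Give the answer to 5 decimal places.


ρ_sc(x) = (1/(2π)) √(4 − x²). With x = 0.295:
  4 − x² = 4 − (0.295)² = 4 − 0.087025 = 3.912975.
  √(4 − x²) = 1.978124.
  1/(2π) = 0.159155.
  ρ_sc(0.295) = 0.159155 · 1.978124 = 0.314828.

Rounded to 5 decimal places: ρ_sc(0.295) ≈ 0.31483.


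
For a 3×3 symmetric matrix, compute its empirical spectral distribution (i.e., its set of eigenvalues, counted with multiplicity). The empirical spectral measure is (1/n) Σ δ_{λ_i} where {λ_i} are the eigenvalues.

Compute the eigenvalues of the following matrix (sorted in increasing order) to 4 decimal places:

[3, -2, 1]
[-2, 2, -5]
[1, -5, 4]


Since M is real symmetric, all three eigenvalues are real; they are the roots of det(λI − M) = λ³ − (tr M) λ² + s λ − det M, where s is the sum of the principal 2×2 minors.
tr M = 3 + 2 + 4 = 9.
s = (3·2 − (-2)²) + (3·4 − 1²) + (2·4 − (-5)²) = 2 + 11 + (-17) = -4.
det M (expand along row 1) = 3·(-17) − (-2)·(-3) + 1·8 = -49.
Characteristic polynomial: λ³ − 9λ² − 4λ + 49 = 0.
Substitute λ = y + (tr M)/3 = y + 3.000000 to remove the quadratic term: y³ + p·y + q = 0 with p = s − (tr M)²/3 = -31.000000 and q = −2(tr M)³/27 + (tr M)·s/3 − det M = -17.000000.
Three real roots ⇒ use the trigonometric (Viète) form: r = 2√(−p/3) = 6.429101, φ = arccos(3q/(p·r)) = arccos(0.255893) = 1.312025 rad.
y_k = r·cos(φ/3 − 2πk/3) for k = 0, 1, 2 gives y = 5.823998, -0.553868, -5.270130.
λ_k = y_k + 3.000000 gives λ = 8.8240, 2.4461, -2.2701 (check: the sum is 9.0000 = tr M).

Eigenvalues sorted in increasing order: [-2.2701, 2.4461, 8.8240].


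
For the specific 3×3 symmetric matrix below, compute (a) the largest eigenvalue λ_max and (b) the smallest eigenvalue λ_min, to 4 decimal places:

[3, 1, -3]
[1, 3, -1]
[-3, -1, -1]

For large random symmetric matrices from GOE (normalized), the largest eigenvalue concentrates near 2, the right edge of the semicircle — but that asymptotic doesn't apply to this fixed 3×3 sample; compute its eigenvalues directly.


Since M is real symmetric, all three eigenvalues are real; they are the roots of det(λI − M) = λ³ − (tr M) λ² + s λ − det M, where s is the sum of the principal 2×2 minors.
tr M = 3 + 3 + (-1) = 5.
s = (3·3 − 1²) + (3·(-1) − (-3)²) + (3·(-1) − (-1)²) = 8 + (-12) + (-4) = -8.
det M (expand along row 1) = 3·(-4) − 1·(-4) + (-3)·8 = -32.
Characteristic polynomial: λ³ − 5λ² − 8λ + 32 = 0.
Substitute λ = y + (tr M)/3 = y + 1.666667 to remove the quadratic term: y³ + p·y + q = 0 with p = s − (tr M)²/3 = -16.333333 and q = −2(tr M)³/27 + (tr M)·s/3 − det M = 9.407407.
Three real roots ⇒ use the trigonometric (Viète) form: r = 2√(−p/3) = 4.666667, φ = arccos(3q/(p·r)) = arccos(-0.370262) = 1.950088 rad.
y_k = r·cos(φ/3 − 2πk/3) for k = 0, 1, 2 gives y = 3.714975, 0.588438, -4.303413.
λ_k = y_k + 1.666667 gives λ = 5.3816, 2.2551, -2.6367 (check: the sum is 5.0000 = tr M).

Hence λ_max = 5.3816 and λ_min = -2.6367.


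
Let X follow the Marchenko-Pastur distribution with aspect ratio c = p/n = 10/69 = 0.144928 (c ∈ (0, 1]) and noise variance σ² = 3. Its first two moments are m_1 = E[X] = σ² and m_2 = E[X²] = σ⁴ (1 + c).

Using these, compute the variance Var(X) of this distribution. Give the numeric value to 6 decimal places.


m_1 = E[X] = σ² = 3, so m_1² = 9.
m_2 = E[X²] = σ⁴ (1 + c) = 9 · (1 + 0.144928) = 9 · 1.144928 = 10.304348.
(Note m_2 − m_1² simplifies to c · σ⁴ = 0.144928 · 9.)

Var(X) = m_2 − m_1² = 10.304348 − 9 = 1.304348.


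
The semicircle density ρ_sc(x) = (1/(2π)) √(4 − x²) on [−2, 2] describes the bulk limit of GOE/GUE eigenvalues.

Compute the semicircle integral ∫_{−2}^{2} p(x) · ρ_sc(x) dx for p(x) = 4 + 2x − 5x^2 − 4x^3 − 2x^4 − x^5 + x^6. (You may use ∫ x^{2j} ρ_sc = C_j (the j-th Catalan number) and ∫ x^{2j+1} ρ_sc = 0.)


Write p(x) = Σ a_i x^i, split into monomials and integrate each against ρ_sc separately.
Using ∫ x^{2j} ρ_sc = C_j = (1/(j+1)) C(2j, j) (Catalan numbers) and ∫ x^{2j+1} ρ_sc = 0 (odd monomials vanish by symmetry):
  i = 0 (even): a_0 · C_{0} = 4 · 1 = 4
  i = 1 (odd): ∫ x^1 ρ_sc = 0 (vanishes)
  i = 2 (even): a_2 · C_{1} = -5 · 1 = -5
  i = 3 (odd): ∫ x^3 ρ_sc = 0 (vanishes)
  i = 4 (even): a_4 · C_{2} = -2 · 2 = -4
  i = 5 (odd): ∫ x^5 ρ_sc = 0 (vanishes)
  i = 6 (even): a_6 · C_{3} = 1 · 5 = 5

Summing the contributions: ∫_{−2}^{2} p(x) ρ_sc(x) dx = 4 + (-5) + (-4) + 5 = 0.


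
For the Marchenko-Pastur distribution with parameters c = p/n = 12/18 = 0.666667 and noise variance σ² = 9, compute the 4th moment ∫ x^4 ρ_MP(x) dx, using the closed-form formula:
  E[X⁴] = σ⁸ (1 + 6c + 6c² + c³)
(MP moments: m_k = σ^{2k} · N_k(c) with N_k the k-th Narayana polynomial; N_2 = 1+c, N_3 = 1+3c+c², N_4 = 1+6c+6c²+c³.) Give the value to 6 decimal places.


E[X⁴] = σ⁸ (1 + 6c + 6c² + c³) (fourth MP moment). With σ² = 9 (so σ⁸ = 6561) and c = 12/18 = 0.666667: E[X⁴] = 6561 · (1 + 6·0.666667 + 6·(0.666667)² + (0.666667)³) = 6561 · 7.962963.

So E[X^4] = 52245.000000.


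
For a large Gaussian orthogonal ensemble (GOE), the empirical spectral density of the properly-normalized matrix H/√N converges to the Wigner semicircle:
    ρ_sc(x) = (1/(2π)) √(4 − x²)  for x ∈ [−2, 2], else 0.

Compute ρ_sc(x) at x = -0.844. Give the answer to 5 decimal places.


ρ_sc(x) = (1/(2π)) √(4 − x²). With x = -0.844:
  4 − x² = 4 − (-0.844)² = 4 − 0.712336 = 3.287664.
  √(4 − x²) = 1.813192.
  1/(2π) = 0.159155.
  ρ_sc(-0.844) = 0.159155 · 1.813192 = 0.288578.

Rounded to 5 decimal places: ρ_sc(-0.844) ≈ 0.28858.


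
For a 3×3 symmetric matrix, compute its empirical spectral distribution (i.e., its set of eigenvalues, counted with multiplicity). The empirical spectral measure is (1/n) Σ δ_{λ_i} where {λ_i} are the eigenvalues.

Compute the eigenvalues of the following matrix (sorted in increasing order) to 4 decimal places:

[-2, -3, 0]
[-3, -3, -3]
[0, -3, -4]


Since M is real symmetric, all three eigenvalues are real; they are the roots of det(λI − M) = λ³ − (tr M) λ² + s λ − det M, where s is the sum of the principal 2×2 minors.
tr M = -2 + (-3) + (-4) = -9.
s = ((-2)·(-3) − (-3)²) + ((-2)·(-4) − 0²) + ((-3)·(-4) − (-3)²) = -3 + 8 + 3 = 8.
det M (expand along row 1) = (-2)·3 − (-3)·12 + 0·9 = 30.
Characteristic polynomial: λ³ + 9λ² + 8λ − 30 = 0.
Substitute λ = y + (tr M)/3 = y − 3.000000 to remove the quadratic term: y³ + p·y + q = 0 with p = s − (tr M)²/3 = -19.000000 and q = −2(tr M)³/27 + (tr M)·s/3 − det M = 0.000000.
Three real roots ⇒ use the trigonometric (Viète) form: r = 2√(−p/3) = 5.033223, φ = arccos(3q/(p·r)) = arccos(0.000000) = 1.570796 rad.
y_k = r·cos(φ/3 − 2πk/3) for k = 0, 1, 2 gives y = 4.358899, 0.000000, -4.358899.
λ_k = y_k − 3.000000 gives λ = 1.3589, -3.0000, -7.3589 (check: the sum is -9.0000 = tr M).

Eigenvalues sorted in increasing order: [-7.3589, -3.0000, 1.3589].


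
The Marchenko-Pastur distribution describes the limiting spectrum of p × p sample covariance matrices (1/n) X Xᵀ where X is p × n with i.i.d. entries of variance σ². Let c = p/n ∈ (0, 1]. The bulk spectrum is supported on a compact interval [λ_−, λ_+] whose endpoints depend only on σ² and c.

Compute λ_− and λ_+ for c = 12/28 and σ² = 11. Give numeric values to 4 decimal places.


c = 12/28 = 0.428571; √c = 0.654654.
λ_− = σ² (1 − √c)² = 11 · (1 − 0.654654)² = 11 · (0.345346)² = 1.311905.
λ_+ = σ² (1 + √c)² = 11 · (1 + 0.654654)² = 11 · (1.654654)² = 30.116666.

Rounded to 4 decimal places: λ_− ≈ 1.3119, λ_+ ≈ 30.1167.


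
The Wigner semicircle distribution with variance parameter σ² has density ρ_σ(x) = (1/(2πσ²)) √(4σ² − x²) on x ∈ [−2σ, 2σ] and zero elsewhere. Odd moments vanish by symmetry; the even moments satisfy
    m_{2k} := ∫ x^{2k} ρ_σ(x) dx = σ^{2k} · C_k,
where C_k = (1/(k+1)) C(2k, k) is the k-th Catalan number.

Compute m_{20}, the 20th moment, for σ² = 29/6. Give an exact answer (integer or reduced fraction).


By the scaled semicircle moment identity, m_{2k} = σ^{2k} · C_k with k = 10.
C_10 = (1/(k+1)) · C(2k, k) = (1/11) · C(20, 10) = (1/11) · 184756 = 16796.
σ^{2k} = (σ²)^k = (29/6)^10 = 420707233300201/60466176.

Therefore m_{20} = σ^{20} · C_10 = (420707233300201/60466176) · 16796 = 1766549672627543999/15116544.


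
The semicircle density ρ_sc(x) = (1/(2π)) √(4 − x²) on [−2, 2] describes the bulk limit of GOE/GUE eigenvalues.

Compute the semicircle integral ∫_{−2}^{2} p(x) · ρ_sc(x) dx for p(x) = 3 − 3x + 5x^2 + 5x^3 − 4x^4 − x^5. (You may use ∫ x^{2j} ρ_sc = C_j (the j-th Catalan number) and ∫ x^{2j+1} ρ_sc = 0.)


Write p(x) = Σ a_i x^i, split into monomials and integrate each against ρ_sc separately.
Using ∫ x^{2j} ρ_sc = C_j = (1/(j+1)) C(2j, j) (Catalan numbers) and ∫ x^{2j+1} ρ_sc = 0 (odd monomials vanish by symmetry):
  i = 0 (even): a_0 · C_{0} = 3 · 1 = 3
  i = 1 (odd): ∫ x^1 ρ_sc = 0 (vanishes)
  i = 2 (even): a_2 · C_{1} = 5 · 1 = 5
  i = 3 (odd): ∫ x^3 ρ_sc = 0 (vanishes)
  i = 4 (even): a_4 · C_{2} = -4 · 2 = -8
  i = 5 (odd): ∫ x^5 ρ_sc = 0 (vanishes)

Summing the contributions: ∫_{−2}^{2} p(x) ρ_sc(x) dx = 3 + 5 + (-8) = 0.


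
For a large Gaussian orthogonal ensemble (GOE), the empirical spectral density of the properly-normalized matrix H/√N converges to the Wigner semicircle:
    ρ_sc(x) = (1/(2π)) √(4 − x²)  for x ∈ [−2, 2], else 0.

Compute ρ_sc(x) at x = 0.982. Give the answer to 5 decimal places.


ρ_sc(x) = (1/(2π)) √(4 − x²). With x = 0.982:
  4 − x² = 4 − (0.982)² = 4 − 0.964324 = 3.035676.
  √(4 − x²) = 1.742319.
  1/(2π) = 0.159155.
  ρ_sc(0.982) = 0.159155 · 1.742319 = 0.277299.

Rounded to 5 decimal places: ρ_sc(0.982) ≈ 0.27730.


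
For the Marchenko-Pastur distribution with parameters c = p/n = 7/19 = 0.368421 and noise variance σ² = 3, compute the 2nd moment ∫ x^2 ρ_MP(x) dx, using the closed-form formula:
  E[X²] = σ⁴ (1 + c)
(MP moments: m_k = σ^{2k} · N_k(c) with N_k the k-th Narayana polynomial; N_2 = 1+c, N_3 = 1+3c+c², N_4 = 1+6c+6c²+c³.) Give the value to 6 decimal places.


E[X²] = σ⁴ (1 + c) (second MP moment). With σ² = 3 (so σ⁴ = 9) and c = 7/19 = 0.368421: E[X²] = 9 · (1 + 0.368421) = 9 · 1.368421.

So E[X^2] = 12.315789.


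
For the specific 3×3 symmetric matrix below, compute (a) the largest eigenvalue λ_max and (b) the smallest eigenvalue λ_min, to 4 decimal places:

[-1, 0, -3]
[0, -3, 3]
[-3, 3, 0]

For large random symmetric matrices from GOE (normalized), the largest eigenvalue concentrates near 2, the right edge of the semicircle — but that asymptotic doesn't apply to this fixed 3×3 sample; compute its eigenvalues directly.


Since M is real symmetric, all three eigenvalues are real; they are the roots of det(λI − M) = λ³ − (tr M) λ² + s λ − det M, where s is the sum of the principal 2×2 minors.
tr M = -1 + (-3) + 0 = -4.
s = ((-1)·(-3) − 0²) + ((-1)·0 − (-3)²) + ((-3)·0 − 3²) = 3 + (-9) + (-9) = -15.
det M (expand along row 1) = (-1)·(-9) − 0·9 + (-3)·(-9) = 36.
Characteristic polynomial: λ³ + 4λ² − 15λ − 36 = 0.
Substitute λ = y + (tr M)/3 = y − 1.333333 to remove the quadratic term: y³ + p·y + q = 0 with p = s − (tr M)²/3 = -20.333333 and q = −2(tr M)³/27 + (tr M)·s/3 − det M = -11.259259.
Three real roots ⇒ use the trigonometric (Viète) form: r = 2√(−p/3) = 5.206833, φ = arccos(3q/(p·r)) = arccos(0.319043) = 1.246077 rad.
y_k = r·cos(φ/3 − 2πk/3) for k = 0, 1, 2 gives y = 4.764104, -0.562486, -4.201617.
λ_k = y_k − 1.333333 gives λ = 3.4308, -1.8958, -5.5350 (check: the sum is -4.0000 = tr M).

Hence λ_max = 3.4308 and λ_min = -5.5350.


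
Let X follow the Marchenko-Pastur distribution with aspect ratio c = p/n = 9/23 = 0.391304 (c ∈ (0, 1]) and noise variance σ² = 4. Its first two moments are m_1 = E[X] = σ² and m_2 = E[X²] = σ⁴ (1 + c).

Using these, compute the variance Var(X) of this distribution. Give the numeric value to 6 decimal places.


m_1 = E[X] = σ² = 4, so m_1² = 16.
m_2 = E[X²] = σ⁴ (1 + c) = 16 · (1 + 0.391304) = 16 · 1.391304 = 22.260870.
(Note m_2 − m_1² simplifies to c · σ⁴ = 0.391304 · 16.)

Var(X) = m_2 − m_1² = 22.260870 − 16 = 6.260870.


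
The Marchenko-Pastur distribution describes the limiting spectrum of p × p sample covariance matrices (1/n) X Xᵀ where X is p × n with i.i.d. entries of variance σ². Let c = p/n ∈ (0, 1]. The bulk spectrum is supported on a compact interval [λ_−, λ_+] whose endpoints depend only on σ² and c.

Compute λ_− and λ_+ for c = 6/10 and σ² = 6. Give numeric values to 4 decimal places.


c = 6/10 = 0.600000; √c = 0.774597.
λ_− = σ² (1 − √c)² = 6 · (1 − 0.774597)² = 6 · (0.225403)² = 0.304840.
λ_+ = σ² (1 + √c)² = 6 · (1 + 0.774597)² = 6 · (1.774597)² = 18.895160.

Rounded to 4 decimal places: λ_− ≈ 0.3048, λ_+ ≈ 18.8952.


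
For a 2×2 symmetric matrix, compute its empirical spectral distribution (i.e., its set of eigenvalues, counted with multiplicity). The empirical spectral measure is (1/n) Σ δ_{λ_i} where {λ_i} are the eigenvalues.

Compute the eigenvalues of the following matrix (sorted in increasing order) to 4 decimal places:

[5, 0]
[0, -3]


Since M is real symmetric, both eigenvalues are real; they are the roots of det(λI − M) = λ² − (tr M) λ + det M.
tr M = 5 + (-3) = 2.
det M = 5·(-3) − 0² = -15 − 0 = -15.
Characteristic polynomial: λ² − 2λ − 15 = 0.
Discriminant Δ = (tr M)² − 4·det M = 4 − (-60) = 64; √Δ = 8.000000.
λ = (tr M ± √Δ)/2 = (2 ± 8.000000)/2, giving (tr M − √Δ)/2 = -3.0000 and (tr M + √Δ)/2 = 5.0000.

Eigenvalues sorted in increasing order: [-3.0000, 5.0000].


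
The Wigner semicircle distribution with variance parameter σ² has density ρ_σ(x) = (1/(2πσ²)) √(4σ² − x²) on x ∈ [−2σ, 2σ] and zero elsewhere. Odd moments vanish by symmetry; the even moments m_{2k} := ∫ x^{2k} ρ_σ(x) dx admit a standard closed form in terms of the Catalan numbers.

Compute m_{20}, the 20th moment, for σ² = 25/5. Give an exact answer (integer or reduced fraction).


By the scaled semicircle moment identity, m_{2k} = σ^{2k} · C_k with k = 10.
C_10 = (1/(k+1)) · C(2k, k) = (1/11) · C(20, 10) = (1/11) · 184756 = 16796.
σ^{2k} = (σ²)^k = (25/5)^10 = 9765625.

Therefore m_{20} = σ^{20} · C_10 = 9765625 · 16796 = 164023437500.


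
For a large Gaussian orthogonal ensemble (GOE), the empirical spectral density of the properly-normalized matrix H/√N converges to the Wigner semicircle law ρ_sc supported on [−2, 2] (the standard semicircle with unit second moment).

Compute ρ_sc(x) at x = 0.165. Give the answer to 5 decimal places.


ρ_sc(x) = (1/(2π)) √(4 − x²). With x = 0.165:
  4 − x² = 4 − (0.165)² = 4 − 0.027225 = 3.972775.
  √(4 − x²) = 1.993182.
  1/(2π) = 0.159155.
  ρ_sc(0.165) = 0.159155 · 1.993182 = 0.317225.

Rounded to 5 decimal places: ρ_sc(0.165) ≈ 0.31722.


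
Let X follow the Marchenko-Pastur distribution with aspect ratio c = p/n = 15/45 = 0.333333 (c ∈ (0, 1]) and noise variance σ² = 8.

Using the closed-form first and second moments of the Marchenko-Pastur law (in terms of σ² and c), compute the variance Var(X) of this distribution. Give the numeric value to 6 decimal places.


Recall the MP moments m_1 = E[X] = σ² and m_2 = E[X²] = σ⁴ (1 + c).
m_1 = E[X] = σ² = 8, so m_1² = 64.
m_2 = E[X²] = σ⁴ (1 + c) = 64 · (1 + 0.333333) = 64 · 1.333333 = 85.333333.
(Note m_2 − m_1² simplifies to c · σ⁴ = 0.333333 · 64.)

Var(X) = m_2 − m_1² = 85.333333 − 64 = 21.333333.


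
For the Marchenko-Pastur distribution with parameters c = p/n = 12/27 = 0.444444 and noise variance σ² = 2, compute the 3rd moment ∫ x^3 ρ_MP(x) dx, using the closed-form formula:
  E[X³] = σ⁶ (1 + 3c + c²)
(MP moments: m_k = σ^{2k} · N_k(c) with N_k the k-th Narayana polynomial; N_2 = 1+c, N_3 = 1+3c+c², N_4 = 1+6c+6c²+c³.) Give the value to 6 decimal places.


E[X³] = σ⁶ (1 + 3c + c²) (third MP moment). With σ² = 2 (so σ⁶ = 8) and c = 12/27 = 0.444444: E[X³] = 8 · (1 + 3·0.444444 + (0.444444)²) = 8 · 2.530864.

So E[X^3] = 20.246914.


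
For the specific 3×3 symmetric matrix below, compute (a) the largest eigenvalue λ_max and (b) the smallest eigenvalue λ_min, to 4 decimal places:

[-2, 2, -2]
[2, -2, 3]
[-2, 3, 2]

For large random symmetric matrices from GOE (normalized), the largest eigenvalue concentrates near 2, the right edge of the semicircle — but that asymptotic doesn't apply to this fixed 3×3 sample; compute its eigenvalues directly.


Since M is real symmetric, all three eigenvalues are real; they are the roots of det(λI − M) = λ³ − (tr M) λ² + s λ − det M, where s is the sum of the principal 2×2 minors.
tr M = -2 + (-2) + 2 = -2.
s = ((-2)·(-2) − 2²) + ((-2)·2 − (-2)²) + ((-2)·2 − 3²) = 0 + (-8) + (-13) = -21.
det M (expand along row 1) = (-2)·(-13) − 2·10 + (-2)·2 = 2.
Characteristic polynomial: λ³ + 2λ² − 21λ − 2 = 0.
Substitute λ = y + (tr M)/3 = y − 0.666667 to remove the quadratic term: y³ + p·y + q = 0 with p = s − (tr M)²/3 = -22.333333 and q = −2(tr M)³/27 + (tr M)·s/3 − det M = 12.592593.
Three real roots ⇒ use the trigonometric (Viète) form: r = 2√(−p/3) = 5.456902, φ = arccos(3q/(p·r)) = arccos(-0.309982) = 1.885971 rad.
y_k = r·cos(φ/3 − 2πk/3) for k = 0, 1, 2 gives y = 4.413641, 0.572238, -4.985879.
λ_k = y_k − 0.666667 gives λ = 3.7470, -0.0944, -5.6525 (check: the sum is -2.0000 = tr M).

Hence λ_max = 3.7470 and λ_min = -5.6525.


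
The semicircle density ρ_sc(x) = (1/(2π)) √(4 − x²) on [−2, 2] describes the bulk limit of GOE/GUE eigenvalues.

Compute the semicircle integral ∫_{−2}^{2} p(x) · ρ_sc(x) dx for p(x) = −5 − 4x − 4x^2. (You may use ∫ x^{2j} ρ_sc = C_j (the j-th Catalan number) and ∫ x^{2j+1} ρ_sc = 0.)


Write p(x) = Σ a_i x^i, split into monomials and integrate each against ρ_sc separately.
Using ∫ x^{2j} ρ_sc = C_j = (1/(j+1)) C(2j, j) (Catalan numbers) and ∫ x^{2j+1} ρ_sc = 0 (odd monomials vanish by symmetry):
  i = 0 (even): a_0 · C_{0} = -5 · 1 = -5
  i = 1 (odd): ∫ x^1 ρ_sc = 0 (vanishes)
  i = 2 (even): a_2 · C_{1} = -4 · 1 = -4

Summing the contributions: ∫_{−2}^{2} p(x) ρ_sc(x) dx = (-5) + (-4) = -9.


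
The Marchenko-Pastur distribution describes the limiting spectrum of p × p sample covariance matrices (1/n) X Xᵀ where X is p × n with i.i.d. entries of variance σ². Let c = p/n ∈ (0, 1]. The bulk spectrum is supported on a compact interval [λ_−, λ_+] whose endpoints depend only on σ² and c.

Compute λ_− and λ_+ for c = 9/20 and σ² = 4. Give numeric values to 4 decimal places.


c = 9/20 = 0.450000; √c = 0.670820.
λ_− = σ² (1 − √c)² = 4 · (1 − 0.670820)² = 4 · (0.329180)² = 0.433437.
λ_+ = σ² (1 + √c)² = 4 · (1 + 0.670820)² = 4 · (1.670820)² = 11.166563.

Rounded to 4 decimal places: λ_− ≈ 0.4334, λ_+ ≈ 11.1666.


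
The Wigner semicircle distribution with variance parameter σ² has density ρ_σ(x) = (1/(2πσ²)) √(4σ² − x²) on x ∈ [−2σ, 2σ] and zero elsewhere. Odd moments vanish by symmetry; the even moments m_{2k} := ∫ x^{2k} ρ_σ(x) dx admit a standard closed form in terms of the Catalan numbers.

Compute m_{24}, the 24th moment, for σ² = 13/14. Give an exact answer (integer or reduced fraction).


By the scaled semicircle moment identity, m_{2k} = σ^{2k} · C_k with k = 12.
C_12 = (1/(k+1)) · C(2k, k) = (1/13) · C(24, 12) = (1/13) · 2704156 = 208012.
σ^{2k} = (σ²)^k = (13/14)^12 = 23298085122481/56693912375296.

Therefore m_{24} = σ^{24} · C_12 = (23298085122481/56693912375296) · 208012 = 173081474374911349/2024782584832.


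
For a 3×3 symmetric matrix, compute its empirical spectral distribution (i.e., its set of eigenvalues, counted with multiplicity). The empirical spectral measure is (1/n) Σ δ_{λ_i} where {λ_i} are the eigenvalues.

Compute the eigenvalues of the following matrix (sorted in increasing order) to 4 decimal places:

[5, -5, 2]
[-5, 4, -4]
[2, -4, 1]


Since M is real symmetric, all three eigenvalues are real; they are the roots of det(λI − M) = λ³ − (tr M) λ² + s λ − det M, where s is the sum of the principal 2×2 minors.
tr M = 5 + 4 + 1 = 10.
s = (5·4 − (-5)²) + (5·1 − 2²) + (4·1 − (-4)²) = -5 + 1 + (-12) = -16.
det M (expand along row 1) = 5·(-12) − (-5)·3 + 2·12 = -21.
Characteristic polynomial: λ³ − 10λ² − 16λ + 21 = 0.
Substitute λ = y + (tr M)/3 = y + 3.333333 to remove the quadratic term: y³ + p·y + q = 0 with p = s − (tr M)²/3 = -49.333333 and q = −2(tr M)³/27 + (tr M)·s/3 − det M = -106.407407.
Three real roots ⇒ use the trigonometric (Viète) form: r = 2√(−p/3) = 8.110350, φ = arccos(3q/(p·r)) = arccos(0.797835) = 0.647101 rad.
y_k = r·cos(φ/3 − 2πk/3) for k = 0, 1, 2 gives y = 7.922407, -2.457895, -5.464512.
λ_k = y_k + 3.333333 gives λ = 11.2557, 0.8754, -2.1312 (check: the sum is 10.0000 = tr M).

Eigenvalues sorted in increasing order: [-2.1312, 0.8754, 11.2557].


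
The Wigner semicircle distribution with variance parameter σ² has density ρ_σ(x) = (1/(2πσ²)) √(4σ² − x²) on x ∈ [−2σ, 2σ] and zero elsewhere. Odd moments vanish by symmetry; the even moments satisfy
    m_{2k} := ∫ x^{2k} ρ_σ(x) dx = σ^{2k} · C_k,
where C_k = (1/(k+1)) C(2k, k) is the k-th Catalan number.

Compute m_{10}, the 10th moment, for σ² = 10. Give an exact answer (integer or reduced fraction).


By the scaled semicircle moment identity, m_{2k} = σ^{2k} · C_k with k = 5.
C_5 = (1/(k+1)) · C(2k, k) = (1/6) · C(10, 5) = (1/6) · 252 = 42.
σ^{2k} = (σ²)^k = (10)^5 = 100000.

Therefore m_{10} = σ^{10} · C_5 = 100000 · 42 = 4200000.


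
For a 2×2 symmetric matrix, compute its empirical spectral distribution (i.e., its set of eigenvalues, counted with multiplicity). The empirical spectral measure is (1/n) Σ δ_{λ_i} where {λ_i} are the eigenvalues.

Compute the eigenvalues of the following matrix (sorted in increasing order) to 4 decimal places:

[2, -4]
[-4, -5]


Since M is real symmetric, both eigenvalues are real; they are the roots of det(λI − M) = λ² − (tr M) λ + det M.
tr M = 2 + (-5) = -3.
det M = 2·(-5) − (-4)² = -10 − 16 = -26.
Characteristic polynomial: λ² + 3λ − 26 = 0.
Discriminant Δ = (tr M)² − 4·det M = 9 − (-104) = 113; √Δ = 10.630146.
λ = (tr M ± √Δ)/2 = (-3 ± 10.630146)/2, giving (tr M − √Δ)/2 = -6.8151 and (tr M + √Δ)/2 = 3.8151.

Eigenvalues sorted in increasing order: [-6.8151, 3.8151].


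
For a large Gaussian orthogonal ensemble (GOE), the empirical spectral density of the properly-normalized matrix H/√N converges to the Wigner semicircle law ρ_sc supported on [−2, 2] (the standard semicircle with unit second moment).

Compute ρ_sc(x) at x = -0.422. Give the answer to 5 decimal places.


ρ_sc(x) = (1/(2π)) √(4 − x²). With x = -0.422:
  4 − x² = 4 − (-0.422)² = 4 − 0.178084 = 3.821916.
  √(4 − x²) = 1.954972.
  1/(2π) = 0.159155.
  ρ_sc(-0.422) = 0.159155 · 1.954972 = 0.311143.

Rounded to 5 decimal places: ρ_sc(-0.422) ≈ 0.31114.


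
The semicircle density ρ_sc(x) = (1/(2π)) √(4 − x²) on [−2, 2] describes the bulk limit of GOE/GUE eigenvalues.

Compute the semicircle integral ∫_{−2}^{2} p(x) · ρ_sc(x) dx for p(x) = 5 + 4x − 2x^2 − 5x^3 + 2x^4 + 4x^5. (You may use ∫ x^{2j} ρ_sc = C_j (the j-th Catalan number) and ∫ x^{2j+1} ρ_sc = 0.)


Write p(x) = Σ a_i x^i, split into monomials and integrate each against ρ_sc separately.
Using ∫ x^{2j} ρ_sc = C_j = (1/(j+1)) C(2j, j) (Catalan numbers) and ∫ x^{2j+1} ρ_sc = 0 (odd monomials vanish by symmetry):
  i = 0 (even): a_0 · C_{0} = 5 · 1 = 5
  i = 1 (odd): ∫ x^1 ρ_sc = 0 (vanishes)
  i = 2 (even): a_2 · C_{1} = -2 · 1 = -2
  i = 3 (odd): ∫ x^3 ρ_sc = 0 (vanishes)
  i = 4 (even): a_4 · C_{2} = 2 · 2 = 4
  i = 5 (odd): ∫ x^5 ρ_sc = 0 (vanishes)

Summing the contributions: ∫_{−2}^{2} p(x) ρ_sc(x) dx = 5 + (-2) + 4 = 7.


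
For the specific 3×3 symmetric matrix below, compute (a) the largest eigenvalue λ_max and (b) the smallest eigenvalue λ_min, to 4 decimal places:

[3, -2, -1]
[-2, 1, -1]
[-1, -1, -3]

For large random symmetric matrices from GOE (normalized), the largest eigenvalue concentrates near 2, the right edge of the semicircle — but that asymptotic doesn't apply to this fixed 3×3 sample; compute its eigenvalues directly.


Since M is real symmetric, all three eigenvalues are real; they are the roots of det(λI − M) = λ³ − (tr M) λ² + s λ − det M, where s is the sum of the principal 2×2 minors.
tr M = 3 + 1 + (-3) = 1.
s = (3·1 − (-2)²) + (3·(-3) − (-1)²) + (1·(-3) − (-1)²) = -1 + (-10) + (-4) = -15.
det M (expand along row 1) = 3·(-4) − (-2)·5 + (-1)·3 = -5.
Characteristic polynomial: λ³ − λ² − 15λ + 5 = 0.
Substitute λ = y + (tr M)/3 = y + 0.333333 to remove the quadratic term: y³ + p·y + q = 0 with p = s − (tr M)²/3 = -15.333333 and q = −2(tr M)³/27 + (tr M)·s/3 − det M = -0.074074.
Three real roots ⇒ use the trigonometric (Viète) form: r = 2√(−p/3) = 4.521553, φ = arccos(3q/(p·r)) = arccos(0.003205) = 1.567591 rad.
y_k = r·cos(φ/3 − 2πk/3) for k = 0, 1, 2 gives y = 3.918193, -0.004831, -3.913362.
λ_k = y_k + 0.333333 gives λ = 4.2515, 0.3285, -3.5800 (check: the sum is 1.0000 = tr M).

Hence λ_max = 4.2515 and λ_min = -3.5800.


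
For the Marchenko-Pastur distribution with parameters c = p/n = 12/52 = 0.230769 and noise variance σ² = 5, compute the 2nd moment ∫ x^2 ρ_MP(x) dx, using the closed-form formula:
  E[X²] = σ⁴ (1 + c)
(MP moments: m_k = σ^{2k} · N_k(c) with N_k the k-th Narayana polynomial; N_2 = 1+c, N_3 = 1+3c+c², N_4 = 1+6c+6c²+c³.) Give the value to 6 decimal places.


E[X²] = σ⁴ (1 + c) (second MP moment). With σ² = 5 (so σ⁴ = 25) and c = 12/52 = 0.230769: E[X²] = 25 · (1 + 0.230769) = 25 · 1.230769.

So E[X^2] = 30.769231.


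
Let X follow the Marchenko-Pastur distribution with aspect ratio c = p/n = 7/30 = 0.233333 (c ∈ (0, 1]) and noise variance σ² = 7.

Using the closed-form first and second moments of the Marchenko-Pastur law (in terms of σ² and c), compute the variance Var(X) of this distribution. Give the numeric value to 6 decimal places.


Recall the MP moments m_1 = E[X] = σ² and m_2 = E[X²] = σ⁴ (1 + c).
m_1 = E[X] = σ² = 7, so m_1² = 49.
m_2 = E[X²] = σ⁴ (1 + c) = 49 · (1 + 0.233333) = 49 · 1.233333 = 60.433333.
(Note m_2 − m_1² simplifies to c · σ⁴ = 0.233333 · 49.)

Var(X) = m_2 − m_1² = 60.433333 − 49 = 11.433333.


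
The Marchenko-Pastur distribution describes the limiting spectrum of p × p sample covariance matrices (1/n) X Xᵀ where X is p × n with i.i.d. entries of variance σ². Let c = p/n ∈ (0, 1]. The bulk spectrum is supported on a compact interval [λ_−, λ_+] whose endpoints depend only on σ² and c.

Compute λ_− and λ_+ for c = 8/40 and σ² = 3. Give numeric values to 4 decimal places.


c = 8/40 = 0.200000; √c = 0.447214.
λ_− = σ² (1 − √c)² = 3 · (1 − 0.447214)² = 3 · (0.552786)² = 0.916718.
λ_+ = σ² (1 + √c)² = 3 · (1 + 0.447214)² = 3 · (1.447214)² = 6.283282.

Rounded to 4 decimal places: λ_− ≈ 0.9167, λ_+ ≈ 6.2833.


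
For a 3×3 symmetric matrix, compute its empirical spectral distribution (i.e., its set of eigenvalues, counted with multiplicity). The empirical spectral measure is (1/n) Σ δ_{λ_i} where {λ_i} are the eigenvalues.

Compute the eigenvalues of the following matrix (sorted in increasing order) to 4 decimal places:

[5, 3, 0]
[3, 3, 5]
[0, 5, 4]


Since M is real symmetric, all three eigenvalues are real; they are the roots of det(λI − M) = λ³ − (tr M) λ² + s λ − det M, where s is the sum of the principal 2×2 minors.
tr M = 5 + 3 + 4 = 12.
s = (5·3 − 3²) + (5·4 − 0²) + (3·4 − 5²) = 6 + 20 + (-13) = 13.
det M (expand along row 1) = 5·(-13) − 3·12 + 0·15 = -101.
Characteristic polynomial: λ³ − 12λ² + 13λ + 101 = 0.
Substitute λ = y + (tr M)/3 = y + 4.000000 to remove the quadratic term: y³ + p·y + q = 0 with p = s − (tr M)²/3 = -35.000000 and q = −2(tr M)³/27 + (tr M)·s/3 − det M = 25.000000.
Three real roots ⇒ use the trigonometric (Viète) form: r = 2√(−p/3) = 6.831301, φ = arccos(3q/(p·r)) = arccos(-0.313682) = 1.889865 rad.
y_k = r·cos(φ/3 − 2πk/3) for k = 0, 1, 2 gives y = 5.520060, 0.725182, -6.245242.
λ_k = y_k + 4.000000 gives λ = 9.5201, 4.7252, -2.2452 (check: the sum is 12.0000 = tr M).

Eigenvalues sorted in increasing order: [-2.2452, 4.7252, 9.5201].
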